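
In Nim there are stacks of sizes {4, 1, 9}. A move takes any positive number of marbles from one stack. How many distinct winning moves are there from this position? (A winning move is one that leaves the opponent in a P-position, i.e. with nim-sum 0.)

1

Nim-sum: 4 XOR 1 XOR 9 = 12.
The overall nim-sum is X = 12. A stack of size p has a winning move iff p XOR X < p (reduce it to p XOR X).
  4: 4 XOR 12 = 8 ≥ 4 — no move.
  1: 1 XOR 12 = 13 ≥ 1 — no move.
  9: 9 XOR 12 = 5 < 9 — winning move (to 5).
That gives 1 winning move.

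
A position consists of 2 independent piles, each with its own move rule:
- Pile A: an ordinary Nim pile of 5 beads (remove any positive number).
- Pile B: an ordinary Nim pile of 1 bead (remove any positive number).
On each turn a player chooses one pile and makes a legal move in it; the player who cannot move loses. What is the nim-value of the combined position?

Pile A is a plain Nim pile of size 5, so its Grundy value is 5.
Pile B is a plain Nim pile of size 1, so its Grundy value is 1.
By the Sprague-Grundy theorem, the Grundy value of a sum of independent games is the XOR of the component values.
Combined value = 5 ⊕ 1 = 4.

4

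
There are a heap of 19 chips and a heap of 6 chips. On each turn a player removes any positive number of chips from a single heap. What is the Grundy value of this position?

21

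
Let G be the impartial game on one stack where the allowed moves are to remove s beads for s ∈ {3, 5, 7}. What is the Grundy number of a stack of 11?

0

Build the Grundy sequence with g(k) = mex{g(k−s) : s ∈ {3, 5, 7}, s ≤ k}:
g(0) = mex{} = 0
g(1) = mex{} = 0
g(2) = mex{} = 0
g(3) = mex{0} = 1
g(4) = mex{0} = 1
g(5) = mex{0} = 1
g(6) = mex{0,1} = 2
g(7) = mex{0,1} = 2
g(8) = mex{0,1} = 2
g(9) = mex{0,1,2} = 3
g(10) = mex{1,2} = 0
g(11) = mex{1,2} = 0
So g(11) = 0.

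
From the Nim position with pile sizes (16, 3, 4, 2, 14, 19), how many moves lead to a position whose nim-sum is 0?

1

Compute the nim-sum pairwise:
16 XOR 3 = 19
19 XOR 4 = 23
23 XOR 2 = 21
21 XOR 14 = 27
27 XOR 19 = 8
The overall nim-sum is X = 8. A pile of size p has a winning move iff p XOR X < p (reduce it to p XOR X).
  16: 16 XOR 8 = 24 ≥ 16 — no move.
  3: 3 XOR 8 = 11 ≥ 3 — no move.
  4: 4 XOR 8 = 12 ≥ 4 — no move.
  2: 2 XOR 8 = 10 ≥ 2 — no move.
  14: 14 XOR 8 = 6 < 14 — winning move (to 6).
  19: 19 XOR 8 = 27 ≥ 19 — no move.
That gives 1 winning move.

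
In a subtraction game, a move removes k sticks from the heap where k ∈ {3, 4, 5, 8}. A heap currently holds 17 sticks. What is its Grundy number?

2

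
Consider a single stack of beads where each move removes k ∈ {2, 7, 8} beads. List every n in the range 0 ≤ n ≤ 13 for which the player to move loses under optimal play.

0, 1, 4, 5, 10

Build the Grundy sequence with g(k) = mex{g(k−s) : s ∈ {2, 7, 8}, s ≤ k}:
k:     0  1  2  3  4  5  6  7  8  9 10 11 12 13
g(k):  0  0  1  1  0  0  1  1  2  2  0  3  1  2
The P-positions (g = 0) in 0..13 are 0, 1, 4, 5, 10.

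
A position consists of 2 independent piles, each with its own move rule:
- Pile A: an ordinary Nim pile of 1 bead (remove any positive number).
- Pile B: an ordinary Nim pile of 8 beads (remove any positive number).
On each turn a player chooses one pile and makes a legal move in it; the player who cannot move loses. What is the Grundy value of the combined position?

Pile A is a plain Nim pile of size 1, so its Grundy value is 1.
Pile B is a plain Nim pile of size 8, so its Grundy value is 8.
The value of a disjunctive sum is the nim-sum of the parts.
Combined value = 1 ⊕ 8 = 9.

9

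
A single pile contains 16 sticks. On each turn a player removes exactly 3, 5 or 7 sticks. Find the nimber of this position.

Compute g(0), g(1), … for moves {3, 5, 7}:
k:     0  1  2  3  4  5  6  7  8  9 10 11 12 13 14 15 16
g(k):  0  0  0  1  1  1  2  2  2  3  0  0  0  1  1  1  2
So g(16) = 2.

2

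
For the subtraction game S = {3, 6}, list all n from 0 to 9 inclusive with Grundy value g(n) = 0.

0, 1, 2, 9

Grundy values for subtraction set {3, 6}:
g(0) = mex{} = 0
g(1) = mex{} = 0
g(2) = mex{} = 0
g(3) = mex{0} = 1
g(4) = mex{0} = 1
g(5) = mex{0} = 1
g(6) = mex{0,1} = 2
g(7) = mex{0,1} = 2
g(8) = mex{0,1} = 2
g(9) = mex{1,2} = 0
The P-positions (g = 0) in 0..9 are 0, 1, 2, 9.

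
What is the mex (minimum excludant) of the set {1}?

0

0 is not in the set, so the mex is 0.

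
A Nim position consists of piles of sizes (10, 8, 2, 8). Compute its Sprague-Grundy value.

8

Write each in binary and XOR column by column:
  1010  (10)
  1000  (8)
  0010  (2)
  1000  (8)
  ----
  1000  (8)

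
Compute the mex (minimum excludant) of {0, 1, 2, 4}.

3

The values 0, 1, 2 are all present; 3 is the first non-negative integer missing from the set.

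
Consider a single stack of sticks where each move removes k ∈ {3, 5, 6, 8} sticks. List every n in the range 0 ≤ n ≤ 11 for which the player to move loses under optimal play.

Compute g(0), g(1), … for moves {3, 5, 6, 8}:
k:     0  1  2  3  4  5  6  7  8  9 10 11
g(k):  0  0  0  1  1  1  2  2  2  3  3  0
The P-positions (g = 0) in 0..11 are 0, 1, 2, 11.

0, 1, 2, 11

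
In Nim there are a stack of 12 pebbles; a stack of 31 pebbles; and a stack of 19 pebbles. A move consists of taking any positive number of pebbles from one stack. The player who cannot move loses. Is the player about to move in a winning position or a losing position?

Compute the nim-sum pairwise:
12 ⊕ 31 = 19
19 ⊕ 19 = 0
The nim-sum is 0, so this is a P-position: the player to move is in a losing position under optimal play.

Losing position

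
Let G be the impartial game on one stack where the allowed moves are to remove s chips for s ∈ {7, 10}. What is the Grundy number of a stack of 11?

Compute g(0), g(1), … for moves {7, 10}:
g(0) = mex{} = 0
g(1) = mex{} = 0
g(2) = mex{} = 0
g(3) = mex{} = 0
g(4) = mex{} = 0
g(5) = mex{} = 0
g(6) = mex{} = 0
g(7) = mex{0} = 1
g(8) = mex{0} = 1
g(9) = mex{0} = 1
g(10) = mex{0} = 1
g(11) = mex{0} = 1
So g(11) = 1.

1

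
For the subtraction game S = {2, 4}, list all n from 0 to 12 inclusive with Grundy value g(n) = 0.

0, 1, 6, 7, 12

Compute g(0), g(1), … for moves {2, 4}:
k:     0  1  2  3  4  5  6  7  8  9 10 11 12
g(k):  0  0  1  1  2  2  0  0  1  1  2  2  0
The P-positions (g = 0) in 0..12 are 0, 1, 6, 7, 12.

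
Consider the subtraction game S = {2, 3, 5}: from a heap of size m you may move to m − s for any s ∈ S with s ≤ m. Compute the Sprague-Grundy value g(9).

1

Build the Grundy sequence with g(k) = mex{g(k−s) : s ∈ {2, 3, 5}, s ≤ k}:
g(0) = mex{} = 0
g(1) = mex{} = 0
g(2) = mex{0} = 1
g(3) = mex{0} = 1
g(4) = mex{0,1} = 2
g(5) = mex{0,1} = 2
g(6) = mex{0,1,2} = 3
g(7) = mex{1,2} = 0
g(8) = mex{1,2,3} = 0
g(9) = mex{0,2,3} = 1
So g(9) = 1.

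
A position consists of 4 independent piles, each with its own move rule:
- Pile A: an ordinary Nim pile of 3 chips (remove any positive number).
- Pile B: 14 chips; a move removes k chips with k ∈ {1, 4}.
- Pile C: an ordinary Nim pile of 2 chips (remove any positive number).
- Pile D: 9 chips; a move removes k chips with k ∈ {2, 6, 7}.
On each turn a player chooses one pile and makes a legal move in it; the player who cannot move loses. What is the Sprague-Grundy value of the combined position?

3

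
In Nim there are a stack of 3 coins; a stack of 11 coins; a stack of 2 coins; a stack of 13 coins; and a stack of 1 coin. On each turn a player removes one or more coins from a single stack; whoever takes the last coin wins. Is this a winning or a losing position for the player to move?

In binary:
  0011  (3)
  1011  (11)
  0010  (2)
  1101  (13)
  0001  (1)
  ----
  0110  (6)
The nim-sum is 6 ≠ 0, so this is an N-position: the player to move can win.

Winning position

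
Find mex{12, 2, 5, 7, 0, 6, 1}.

3

The values 0, 1, 2 are all present; 3 is the first non-negative integer missing from the set.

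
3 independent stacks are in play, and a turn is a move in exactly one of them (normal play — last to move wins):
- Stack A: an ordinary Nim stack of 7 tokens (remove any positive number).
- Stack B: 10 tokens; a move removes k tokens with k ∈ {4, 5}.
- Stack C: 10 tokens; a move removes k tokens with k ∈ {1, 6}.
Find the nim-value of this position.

Stack A is a plain Nim stack of size 7, so its Grundy value is 7.
For stack B, compute g(0), g(1), … with moves {4, 5}:
g(0) = mex{} = 0
g(1) = mex{} = 0
g(2) = mex{} = 0
g(3) = mex{} = 0
g(4) = mex{0} = 1
g(5) = mex{0} = 1
g(6) = mex{0} = 1
g(7) = mex{0} = 1
g(8) = mex{0,1} = 2
g(9) = mex{1} = 0
g(10) = mex{1} = 0
So g(10) = 0.
For stack C, compute g(0), g(1), … with moves {1, 6}:
k:     0  1  2  3  4  5  6  7  8  9 10
g(k):  0  1  0  1  0  1  2  0  1  0  1
So g(10) = 1.
The value of a disjunctive sum is the nim-sum of the parts.
Combined value = 7 ⊕ 0 ⊕ 1 = 6.

6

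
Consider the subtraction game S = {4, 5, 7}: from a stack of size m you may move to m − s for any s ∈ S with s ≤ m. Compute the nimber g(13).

0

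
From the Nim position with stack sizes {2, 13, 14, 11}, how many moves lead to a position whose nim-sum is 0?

Compute the nim-sum pairwise:
2 XOR 13 = 15
15 XOR 14 = 1
1 XOR 11 = 10
The overall nim-sum is X = 10. A stack of size p has a winning move iff p XOR X < p (reduce it to p XOR X).
  2: 2 XOR 10 = 8 ≥ 2 — no move.
  13: 13 XOR 10 = 7 < 13 — winning move (to 7).
  14: 14 XOR 10 = 4 < 14 — winning move (to 4).
  11: 11 XOR 10 = 1 < 11 — winning move (to 1).
That gives 3 winning moves.

3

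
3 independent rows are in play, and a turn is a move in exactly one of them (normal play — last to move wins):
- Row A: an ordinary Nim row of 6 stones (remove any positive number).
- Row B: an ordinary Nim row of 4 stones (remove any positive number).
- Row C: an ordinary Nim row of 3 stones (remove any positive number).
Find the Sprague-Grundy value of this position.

1

Row A is a plain Nim row of size 6, so its Grundy value is 6.
Row B is a plain Nim row of size 4, so its Grundy value is 4.
Row C is a plain Nim row of size 3, so its Grundy value is 3.
The value of a disjunctive sum is the nim-sum of the parts.
Combined value = 6 XOR 4 XOR 3 = 1.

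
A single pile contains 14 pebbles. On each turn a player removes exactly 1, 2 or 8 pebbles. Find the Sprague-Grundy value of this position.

Build the Grundy sequence with g(k) = mex{g(k−s) : s ∈ {1, 2, 8}, s ≤ k}:
g(0) = mex{} = 0
g(1) = mex{0} = 1
g(2) = mex{0,1} = 2
g(3) = mex{1,2} = 0
g(4) = mex{0,2} = 1
g(5) = mex{0,1} = 2
g(6) = mex{1,2} = 0
g(7) = mex{0,2} = 1
g(8) = mex{0,1} = 2
g(9) = mex{1,2} = 0
g(10) = mex{0,2} = 1
g(11) = mex{0,1} = 2
g(12) = mex{1,2} = 0
g(13) = mex{0,2} = 1
g(14) = mex{0,1} = 2
So g(14) = 2.

2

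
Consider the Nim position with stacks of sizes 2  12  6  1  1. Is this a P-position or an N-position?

Nim-sum: 2 ⊕ 12 ⊕ 6 ⊕ 1 ⊕ 1 = 8.
The nim-sum is 8 ≠ 0, so this is an N-position: the player to move can win.

N-position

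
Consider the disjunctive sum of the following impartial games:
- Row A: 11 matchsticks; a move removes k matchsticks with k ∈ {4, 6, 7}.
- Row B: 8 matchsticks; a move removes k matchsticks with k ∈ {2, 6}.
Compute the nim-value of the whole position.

For row A, compute g(0), g(1), … with moves {4, 6, 7}:
k:     0  1  2  3  4  5  6  7  8  9 10 11
g(k):  0  0  0  0  1  1  1  1  2  2  2  0
So g(11) = 0.
Build the Grundy sequence for row B with g(k) = mex{g(k−s) : s ∈ {2, 6}, s ≤ k}:
k:     0  1  2  3  4  5  6  7  8
g(k):  0  0  1  1  0  0  1  1  0
So g(8) = 0.
By the Sprague-Grundy theorem, the Grundy value of a sum of independent games is the XOR of the component values.
Combined value = 0 XOR 0 = 0.

0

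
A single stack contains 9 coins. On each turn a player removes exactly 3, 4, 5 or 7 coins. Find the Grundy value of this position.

3

Grundy values for subtraction set {3, 4, 5, 7}:
k:     0  1  2  3  4  5  6  7  8  9
g(k):  0  0  0  1  1  1  2  2  2  3
So g(9) = 3.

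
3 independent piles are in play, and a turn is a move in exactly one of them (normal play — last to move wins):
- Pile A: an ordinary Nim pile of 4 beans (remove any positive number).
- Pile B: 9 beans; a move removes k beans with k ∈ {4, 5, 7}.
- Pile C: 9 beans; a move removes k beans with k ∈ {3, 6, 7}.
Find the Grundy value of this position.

Pile A is a plain Nim pile of size 4, so its Grundy value is 4.
For pile B, compute g(0), g(1), … with moves {4, 5, 7}:
k:     0  1  2  3  4  5  6  7  8  9
g(k):  0  0  0  0  1  1  1  1  2  2
So g(9) = 2.
For pile C, compute g(0), g(1), … with moves {3, 6, 7}:
k:     0  1  2  3  4  5  6  7  8  9
g(k):  0  0  0  1  1  1  2  2  2  3
So g(9) = 3.
The value of a disjunctive sum is the nim-sum of the parts.
Combined value = 4 ⊕ 2 ⊕ 3 = 5.

5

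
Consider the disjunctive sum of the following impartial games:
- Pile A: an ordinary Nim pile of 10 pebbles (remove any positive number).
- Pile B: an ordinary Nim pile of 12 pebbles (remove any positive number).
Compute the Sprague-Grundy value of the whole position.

6

Pile A is a plain Nim pile of size 10, so its Grundy value is 10.
Pile B is a plain Nim pile of size 12, so its Grundy value is 12.
By the Sprague-Grundy theorem, the Grundy value of a sum of independent games is the XOR of the component values.
Combined value = 10 ⊕ 12 = 6.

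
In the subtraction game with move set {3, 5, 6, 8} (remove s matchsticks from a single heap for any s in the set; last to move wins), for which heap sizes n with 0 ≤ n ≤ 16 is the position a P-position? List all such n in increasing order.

0, 1, 2, 11, 12, 13

Compute g(0), g(1), … for moves {3, 5, 6, 8}:
k:     0  1  2  3  4  5  6  7  8  9 10 11 12 13 14 15 16
g(k):  0  0  0  1  1  1  2  2  2  3  3  0  0  0  1  1  1
The P-positions (g = 0) in 0..16 are 0, 1, 2, 11, 12, 13.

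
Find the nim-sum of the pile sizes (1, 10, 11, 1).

1

Compute the nim-sum pairwise:
1 XOR 10 = 11
11 XOR 11 = 0
0 XOR 1 = 1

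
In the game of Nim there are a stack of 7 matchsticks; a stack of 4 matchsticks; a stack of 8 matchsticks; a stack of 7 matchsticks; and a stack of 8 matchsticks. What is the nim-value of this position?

Compute the nim-sum pairwise:
7 ^ 4 = 3
3 ^ 8 = 11
11 ^ 7 = 12
12 ^ 8 = 4

4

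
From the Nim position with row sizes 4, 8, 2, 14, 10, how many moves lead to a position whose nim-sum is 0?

3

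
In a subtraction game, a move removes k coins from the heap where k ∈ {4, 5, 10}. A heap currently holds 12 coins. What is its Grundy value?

Grundy values for subtraction set {4, 5, 10}:
g(0) = mex{} = 0
g(1) = mex{} = 0
g(2) = mex{} = 0
g(3) = mex{} = 0
g(4) = mex{0} = 1
g(5) = mex{0} = 1
g(6) = mex{0} = 1
g(7) = mex{0} = 1
g(8) = mex{0,1} = 2
g(9) = mex{1} = 0
g(10) = mex{0,1} = 2
g(11) = mex{0,1} = 2
g(12) = mex{0,1,2} = 3
So g(12) = 3.

3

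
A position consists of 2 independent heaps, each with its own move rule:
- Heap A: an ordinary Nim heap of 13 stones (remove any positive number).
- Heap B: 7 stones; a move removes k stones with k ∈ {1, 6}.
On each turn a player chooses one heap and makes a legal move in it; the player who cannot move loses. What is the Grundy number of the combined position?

Heap A is a plain Nim heap of size 13, so its Grundy value is 13.
For heap B, compute g(0), g(1), … with moves {1, 6}:
k:     0  1  2  3  4  5  6  7
g(k):  0  1  0  1  0  1  2  0
So g(7) = 0.
The value of a disjunctive sum is the nim-sum of the parts.
Combined value = 13 ⊕ 0 = 13.

13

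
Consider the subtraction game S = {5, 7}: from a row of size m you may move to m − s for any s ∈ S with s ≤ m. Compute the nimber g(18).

Build the Grundy sequence with g(k) = mex{g(k−s) : s ∈ {5, 7}, s ≤ k}:
k:     0  1  2  3  4  5  6  7  8  9 10 11 12 13 14 15 16 17 18
g(k):  0  0  0  0  0  1  1  1  1  1  2  2  0  0  0  0  0  1  1
So g(18) = 1.

1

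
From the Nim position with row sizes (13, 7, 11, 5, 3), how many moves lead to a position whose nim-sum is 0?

3

Compute the nim-sum pairwise:
13 ^ 7 = 10
10 ^ 11 = 1
1 ^ 5 = 4
4 ^ 3 = 7
The overall nim-sum is X = 7. A row of size p has a winning move iff p XOR X < p (reduce it to p XOR X).
  13: 13 XOR 7 = 10 < 13 — winning move (to 10).
  7: 7 XOR 7 = 0 < 7 — winning move (to 0).
  11: 11 XOR 7 = 12 ≥ 11 — no move.
  5: 5 XOR 7 = 2 < 5 — winning move (to 2).
  3: 3 XOR 7 = 4 ≥ 3 — no move.
That gives 3 winning moves.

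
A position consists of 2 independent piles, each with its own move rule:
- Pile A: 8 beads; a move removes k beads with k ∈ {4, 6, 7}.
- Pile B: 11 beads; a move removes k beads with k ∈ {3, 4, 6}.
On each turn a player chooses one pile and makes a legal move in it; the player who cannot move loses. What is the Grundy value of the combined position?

Build the Grundy sequence for pile A with g(k) = mex{g(k−s) : s ∈ {4, 6, 7}, s ≤ k}:
k:     0  1  2  3  4  5  6  7  8
g(k):  0  0  0  0  1  1  1  1  2
So g(8) = 2.
For pile B, compute g(0), g(1), … with moves {3, 4, 6}:
k:     0  1  2  3  4  5  6  7  8  9 10 11
g(k):  0  0  0  1  1  1  2  2  2  0  0  0
So g(11) = 0.
The value of a disjunctive sum is the nim-sum of the parts.
Combined value = 2 XOR 0 = 2.

2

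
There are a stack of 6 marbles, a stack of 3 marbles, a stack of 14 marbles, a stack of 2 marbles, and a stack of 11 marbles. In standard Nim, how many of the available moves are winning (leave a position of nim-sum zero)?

5

Compute the nim-sum pairwise:
6 ⊕ 3 = 5
5 ⊕ 14 = 11
11 ⊕ 2 = 9
9 ⊕ 11 = 2
The overall nim-sum is X = 2. A stack of size p has a winning move iff p XOR X < p (reduce it to p XOR X).
  6: 6 XOR 2 = 4 < 6 — winning move (to 4).
  3: 3 XOR 2 = 1 < 3 — winning move (to 1).
  14: 14 XOR 2 = 12 < 14 — winning move (to 12).
  2: 2 XOR 2 = 0 < 2 — winning move (to 0).
  11: 11 XOR 2 = 9 < 11 — winning move (to 9).
That gives 5 winning moves.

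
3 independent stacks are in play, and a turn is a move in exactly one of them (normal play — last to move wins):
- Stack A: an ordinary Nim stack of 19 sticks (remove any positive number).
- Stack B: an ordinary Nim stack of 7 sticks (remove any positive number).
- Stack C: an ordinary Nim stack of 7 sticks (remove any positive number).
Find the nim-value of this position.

19

Stack A is a plain Nim stack of size 19, so its Grundy value is 19.
Stack B is a plain Nim stack of size 7, so its Grundy value is 7.
Stack C is a plain Nim stack of size 7, so its Grundy value is 7.
The value of a disjunctive sum is the nim-sum of the parts.
Combined value = 19 XOR 7 XOR 7 = 19.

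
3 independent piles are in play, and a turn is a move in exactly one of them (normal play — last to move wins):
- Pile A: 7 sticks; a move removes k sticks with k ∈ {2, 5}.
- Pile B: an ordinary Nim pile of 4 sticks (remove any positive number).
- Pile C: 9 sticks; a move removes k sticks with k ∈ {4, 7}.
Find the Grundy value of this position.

Grundy values for pile A (subtraction set {2, 5}):
g(0) = mex{} = 0
g(1) = mex{} = 0
g(2) = mex{0} = 1
g(3) = mex{0} = 1
g(4) = mex{1} = 0
g(5) = mex{0,1} = 2
g(6) = mex{0} = 1
g(7) = mex{1,2} = 0
So g(7) = 0.
Pile B is a plain Nim pile of size 4, so its Grundy value is 4.
Grundy values for pile C (subtraction set {4, 7}):
k:     0  1  2  3  4  5  6  7  8  9
g(k):  0  0  0  0  1  1  1  1  2  2
So g(9) = 2.
The value of a disjunctive sum is the nim-sum of the parts.
Combined value = 0 XOR 4 XOR 2 = 6.

6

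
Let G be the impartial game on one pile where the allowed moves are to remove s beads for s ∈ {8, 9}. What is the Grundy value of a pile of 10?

1

Compute g(0), g(1), … for moves {8, 9}:
g(0) = mex{} = 0
g(1) = mex{} = 0
g(2) = mex{} = 0
g(3) = mex{} = 0
g(4) = mex{} = 0
g(5) = mex{} = 0
g(6) = mex{} = 0
g(7) = mex{} = 0
g(8) = mex{0} = 1
g(9) = mex{0} = 1
g(10) = mex{0} = 1
So g(10) = 1.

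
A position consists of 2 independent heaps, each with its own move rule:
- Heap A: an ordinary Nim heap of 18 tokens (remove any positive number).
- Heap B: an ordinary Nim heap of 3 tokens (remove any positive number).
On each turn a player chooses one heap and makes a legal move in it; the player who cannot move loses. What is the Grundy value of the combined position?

17

Heap A is a plain Nim heap of size 18, so its Grundy value is 18.
Heap B is a plain Nim heap of size 3, so its Grundy value is 3.
The value of a disjunctive sum is the nim-sum of the parts.
Combined value = 18 ⊕ 3 = 17.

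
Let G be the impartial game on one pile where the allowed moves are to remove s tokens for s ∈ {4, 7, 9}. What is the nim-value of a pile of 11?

Compute g(0), g(1), … for moves {4, 7, 9}:
g(0) = mex{} = 0
g(1) = mex{} = 0
g(2) = mex{} = 0
g(3) = mex{} = 0
g(4) = mex{0} = 1
g(5) = mex{0} = 1
g(6) = mex{0} = 1
g(7) = mex{0} = 1
g(8) = mex{0,1} = 2
g(9) = mex{0,1} = 2
g(10) = mex{0,1} = 2
g(11) = mex{0,1} = 2
So g(11) = 2.

2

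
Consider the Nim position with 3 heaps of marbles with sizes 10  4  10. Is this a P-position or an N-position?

N-position

Bitwise XOR of the heap sizes:
  1010  (10)
  0100  (4)
  1010  (10)
  ----
  0100  (4)
The nim-sum is 4 ≠ 0, so this is an N-position: the player to move can win.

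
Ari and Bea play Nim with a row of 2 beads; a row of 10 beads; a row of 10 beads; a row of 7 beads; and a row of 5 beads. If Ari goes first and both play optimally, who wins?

Bea wins

Write each in binary and XOR column by column:
  0010  (2)
  1010  (10)
  1010  (10)
  0111  (7)
  0101  (5)
  ----
  0000  (0)
The nim-sum is 0, so this is a P-position: the player to move is in a losing position under optimal play; Ari is about to move from it and so loses — Bea wins.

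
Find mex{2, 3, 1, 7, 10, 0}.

The values 0, 1, 2, 3 are all present; 4 is the first non-negative integer missing from the set.

4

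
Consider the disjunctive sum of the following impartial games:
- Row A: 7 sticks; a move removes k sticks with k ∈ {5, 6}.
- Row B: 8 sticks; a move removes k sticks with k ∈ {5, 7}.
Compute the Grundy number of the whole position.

Grundy values for row A (subtraction set {5, 6}):
k:     0  1  2  3  4  5  6  7
g(k):  0  0  0  0  0  1  1  1
So g(7) = 1.
Grundy values for row B (subtraction set {5, 7}):
k:     0  1  2  3  4  5  6  7  8
g(k):  0  0  0  0  0  1  1  1  1
So g(8) = 1.
The value of a disjunctive sum is the nim-sum of the parts.
Combined value = 1 ⊕ 1 = 0.

0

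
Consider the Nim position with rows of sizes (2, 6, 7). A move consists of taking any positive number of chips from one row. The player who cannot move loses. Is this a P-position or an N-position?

In binary:
  010  (2)
  110  (6)
  111  (7)
  ---
  011  (3)
The nim-sum is 3 ≠ 0, so this is an N-position: the player to move can win.

N-position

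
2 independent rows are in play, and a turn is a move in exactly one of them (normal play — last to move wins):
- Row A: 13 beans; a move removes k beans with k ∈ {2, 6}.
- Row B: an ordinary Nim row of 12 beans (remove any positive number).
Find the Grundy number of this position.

12

Grundy values for row A (subtraction set {2, 6}):
k:     0  1  2  3  4  5  6  7  8  9 10 11 12 13
g(k):  0  0  1  1  0  0  1  1  0  0  1  1  0  0
So g(13) = 0.
Row B is a plain Nim row of size 12, so its Grundy value is 12.
The value of a disjunctive sum is the nim-sum of the parts.
Combined value = 0 ⊕ 12 = 12.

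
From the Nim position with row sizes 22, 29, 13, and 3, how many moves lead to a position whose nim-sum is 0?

Nim-sum: 22 ⊕ 29 ⊕ 13 ⊕ 3 = 5.
The overall nim-sum is X = 5. A row of size p has a winning move iff p XOR X < p (reduce it to p XOR X).
  22: 22 XOR 5 = 19 < 22 — winning move (to 19).
  29: 29 XOR 5 = 24 < 29 — winning move (to 24).
  13: 13 XOR 5 = 8 < 13 — winning move (to 8).
  3: 3 XOR 5 = 6 ≥ 3 — no move.
That gives 3 winning moves.

3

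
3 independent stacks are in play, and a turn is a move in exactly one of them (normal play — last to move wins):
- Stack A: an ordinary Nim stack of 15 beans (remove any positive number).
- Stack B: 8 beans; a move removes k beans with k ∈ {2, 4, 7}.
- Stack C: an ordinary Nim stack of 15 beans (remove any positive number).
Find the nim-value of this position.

1

Stack A is a plain Nim stack of size 15, so its Grundy value is 15.
Build the Grundy sequence for stack B with g(k) = mex{g(k−s) : s ∈ {2, 4, 7}, s ≤ k}:
k:     0  1  2  3  4  5  6  7  8
g(k):  0  0  1  1  2  2  0  3  1
So g(8) = 1.
Stack C is a plain Nim stack of size 15, so its Grundy value is 15.
The value of a disjunctive sum is the nim-sum of the parts.
Combined value = 15 ⊕ 1 ⊕ 15 = 1.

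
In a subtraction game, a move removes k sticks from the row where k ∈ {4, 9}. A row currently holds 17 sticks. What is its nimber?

1

Grundy values for subtraction set {4, 9}:
k:     0  1  2  3  4  5  6  7  8  9 10 11 12 13 14 15 16 17
g(k):  0  0  0  0  1  1  1  1  0  2  2  2  1  0  0  0  0  1
So g(17) = 1.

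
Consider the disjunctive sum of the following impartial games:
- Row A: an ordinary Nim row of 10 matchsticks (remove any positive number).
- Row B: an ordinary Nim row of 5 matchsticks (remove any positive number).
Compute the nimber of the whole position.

Row A is a plain Nim row of size 10, so its Grundy value is 10.
Row B is a plain Nim row of size 5, so its Grundy value is 5.
By the Sprague-Grundy theorem, the Grundy value of a sum of independent games is the XOR of the component values.
Combined value = 10 XOR 5 = 15.

15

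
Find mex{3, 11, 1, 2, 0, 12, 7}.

4

The values 0, 1, 2, 3 are all present; 4 is the first non-negative integer missing from the set.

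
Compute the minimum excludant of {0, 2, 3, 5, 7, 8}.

1

0 is in the set but 1 is not, so the mex is 1.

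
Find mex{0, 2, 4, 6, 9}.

1

0 is in the set but 1 is not, so the mex is 1.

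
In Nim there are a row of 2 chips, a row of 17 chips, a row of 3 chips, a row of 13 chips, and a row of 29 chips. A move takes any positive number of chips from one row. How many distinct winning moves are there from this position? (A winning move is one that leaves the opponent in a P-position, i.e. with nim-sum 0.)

Compute the nim-sum pairwise:
2 ^ 17 = 19
19 ^ 3 = 16
16 ^ 13 = 29
29 ^ 29 = 0
The nim-sum is already 0, so every move leaves a nonzero nim-sum — there are no winning moves.

0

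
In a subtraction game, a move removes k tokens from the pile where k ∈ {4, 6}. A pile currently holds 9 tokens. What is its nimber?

2

Grundy values for subtraction set {4, 6}:
k:     0  1  2  3  4  5  6  7  8  9
g(k):  0  0  0  0  1  1  1  1  2  2
So g(9) = 2.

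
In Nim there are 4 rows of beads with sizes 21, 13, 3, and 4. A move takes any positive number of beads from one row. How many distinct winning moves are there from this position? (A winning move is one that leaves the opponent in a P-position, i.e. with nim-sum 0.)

Compute the nim-sum pairwise:
21 XOR 13 = 24
24 XOR 3 = 27
27 XOR 4 = 31
The overall nim-sum is X = 31. A row of size p has a winning move iff p XOR X < p (reduce it to p XOR X).
  21: 21 XOR 31 = 10 < 21 — winning move (to 10).
  13: 13 XOR 31 = 18 ≥ 13 — no move.
  3: 3 XOR 31 = 28 ≥ 3 — no move.
  4: 4 XOR 31 = 27 ≥ 4 — no move.
That gives 1 winning move.

1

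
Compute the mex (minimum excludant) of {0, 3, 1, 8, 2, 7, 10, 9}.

4

The values 0, 1, 2, 3 are all present; 4 is the first non-negative integer missing from the set.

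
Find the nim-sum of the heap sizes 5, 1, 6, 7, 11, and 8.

Bitwise XOR of the heap sizes:
  0101  (5)
  0001  (1)
  0110  (6)
  0111  (7)
  1011  (11)
  1000  (8)
  ----
  0110  (6)

6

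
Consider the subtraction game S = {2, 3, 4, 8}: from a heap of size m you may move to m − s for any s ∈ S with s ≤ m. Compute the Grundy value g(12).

Build the Grundy sequence with g(k) = mex{g(k−s) : s ∈ {2, 3, 4, 8}, s ≤ k}:
k:     0  1  2  3  4  5  6  7  8  9 10 11 12
g(k):  0  0  1  1  2  2  0  0  1  1  2  2  0
So g(12) = 0.

0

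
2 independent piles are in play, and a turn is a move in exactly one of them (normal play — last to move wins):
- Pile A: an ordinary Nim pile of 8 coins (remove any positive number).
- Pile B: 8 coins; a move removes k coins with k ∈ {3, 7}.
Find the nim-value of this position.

Pile A is a plain Nim pile of size 8, so its Grundy value is 8.
Grundy values for pile B (subtraction set {3, 7}):
k:     0  1  2  3  4  5  6  7  8
g(k):  0  0  0  1  1  1  0  2  2
So g(8) = 2.
The value of a disjunctive sum is the nim-sum of the parts.
Combined value = 8 ⊕ 2 = 10.

10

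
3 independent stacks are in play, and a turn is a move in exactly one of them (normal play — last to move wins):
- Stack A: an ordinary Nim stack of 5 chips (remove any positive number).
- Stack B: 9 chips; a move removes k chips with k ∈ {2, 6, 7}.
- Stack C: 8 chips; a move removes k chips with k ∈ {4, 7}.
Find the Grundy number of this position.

7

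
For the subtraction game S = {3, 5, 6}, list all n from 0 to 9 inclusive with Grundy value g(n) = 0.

0, 1, 2, 9

Build the Grundy sequence with g(k) = mex{g(k−s) : s ∈ {3, 5, 6}, s ≤ k}:
k:     0  1  2  3  4  5  6  7  8  9
g(k):  0  0  0  1  1  1  2  2  2  0
The P-positions (g = 0) in 0..9 are 0, 1, 2, 9.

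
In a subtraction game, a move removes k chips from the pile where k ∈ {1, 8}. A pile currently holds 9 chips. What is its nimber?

0

Build the Grundy sequence with g(k) = mex{g(k−s) : s ∈ {1, 8}, s ≤ k}:
g(0) = mex{} = 0
g(1) = mex{0} = 1
g(2) = mex{1} = 0
g(3) = mex{0} = 1
g(4) = mex{1} = 0
g(5) = mex{0} = 1
g(6) = mex{1} = 0
g(7) = mex{0} = 1
g(8) = mex{0,1} = 2
g(9) = mex{1,2} = 0
So g(9) = 0.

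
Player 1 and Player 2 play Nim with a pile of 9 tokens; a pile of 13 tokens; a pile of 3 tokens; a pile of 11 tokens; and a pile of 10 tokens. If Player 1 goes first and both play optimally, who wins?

Player 1 wins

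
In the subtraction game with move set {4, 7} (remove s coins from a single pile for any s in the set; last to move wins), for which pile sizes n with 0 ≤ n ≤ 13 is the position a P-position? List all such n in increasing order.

0, 1, 2, 3, 11, 12, 13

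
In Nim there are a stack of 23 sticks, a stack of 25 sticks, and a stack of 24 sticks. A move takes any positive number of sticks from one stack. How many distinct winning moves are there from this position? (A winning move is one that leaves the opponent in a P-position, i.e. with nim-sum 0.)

3

Nim-sum: 23 XOR 25 XOR 24 = 22.
The overall nim-sum is X = 22. A stack of size p has a winning move iff p XOR X < p (reduce it to p XOR X).
  23: 23 XOR 22 = 1 < 23 — winning move (to 1).
  25: 25 XOR 22 = 15 < 25 — winning move (to 15).
  24: 24 XOR 22 = 14 < 24 — winning move (to 14).
That gives 3 winning moves.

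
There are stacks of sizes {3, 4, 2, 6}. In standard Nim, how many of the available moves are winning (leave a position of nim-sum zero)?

3

Compute the nim-sum pairwise:
3 ^ 4 = 7
7 ^ 2 = 5
5 ^ 6 = 3
The overall nim-sum is X = 3. A stack of size p has a winning move iff p XOR X < p (reduce it to p XOR X).
  3: 3 XOR 3 = 0 < 3 — winning move (to 0).
  4: 4 XOR 3 = 7 ≥ 4 — no move.
  2: 2 XOR 3 = 1 < 2 — winning move (to 1).
  6: 6 XOR 3 = 5 < 6 — winning move (to 5).
That gives 3 winning moves.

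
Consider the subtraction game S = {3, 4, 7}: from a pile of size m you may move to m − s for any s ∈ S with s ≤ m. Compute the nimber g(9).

3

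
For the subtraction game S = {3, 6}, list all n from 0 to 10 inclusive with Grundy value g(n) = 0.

0, 1, 2, 9, 10

Compute g(0), g(1), … for moves {3, 6}:
g(0) = mex{} = 0
g(1) = mex{} = 0
g(2) = mex{} = 0
g(3) = mex{0} = 1
g(4) = mex{0} = 1
g(5) = mex{0} = 1
g(6) = mex{0,1} = 2
g(7) = mex{0,1} = 2
g(8) = mex{0,1} = 2
g(9) = mex{1,2} = 0
g(10) = mex{1,2} = 0
The P-positions (g = 0) in 0..10 are 0, 1, 2, 9, 10.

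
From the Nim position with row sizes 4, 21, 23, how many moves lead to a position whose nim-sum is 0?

3

Bitwise XOR of the heap sizes:
  00100  (4)
  10101  (21)
  10111  (23)
  -----
  00110  (6)
The overall nim-sum is X = 6. A row of size p has a winning move iff p XOR X < p (reduce it to p XOR X).
  4: 4 XOR 6 = 2 < 4 — winning move (to 2).
  21: 21 XOR 6 = 19 < 21 — winning move (to 19).
  23: 23 XOR 6 = 17 < 23 — winning move (to 17).
That gives 3 winning moves.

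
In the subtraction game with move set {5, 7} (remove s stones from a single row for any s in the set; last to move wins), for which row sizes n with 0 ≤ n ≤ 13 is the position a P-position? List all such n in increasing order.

Build the Grundy sequence with g(k) = mex{g(k−s) : s ∈ {5, 7}, s ≤ k}:
g(0) = mex{} = 0
g(1) = mex{} = 0
g(2) = mex{} = 0
g(3) = mex{} = 0
g(4) = mex{} = 0
g(5) = mex{0} = 1
g(6) = mex{0} = 1
g(7) = mex{0} = 1
g(8) = mex{0} = 1
g(9) = mex{0} = 1
g(10) = mex{0,1} = 2
g(11) = mex{0,1} = 2
g(12) = mex{1} = 0
g(13) = mex{1} = 0
The P-positions (g = 0) in 0..13 are 0, 1, 2, 3, 4, 12, 13.

0, 1, 2, 3, 4, 12, 13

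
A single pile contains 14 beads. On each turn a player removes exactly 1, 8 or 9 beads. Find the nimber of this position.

Compute g(0), g(1), … for moves {1, 8, 9}:
k:     0  1  2  3  4  5  6  7  8  9 10 11 12 13 14
g(k):  0  1  0  1  0  1  0  1  2  3  2  3  2  3  2
So g(14) = 2.

2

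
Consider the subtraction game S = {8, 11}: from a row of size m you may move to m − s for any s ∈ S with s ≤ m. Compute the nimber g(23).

0

Grundy values for subtraction set {8, 11}:
k:     0  1  2  3  4  5  6  7  8  9 10 11 12 13 14 15 16 17 18 19 20 21 22 23
g(k):  0  0  0  0  0  0  0  0  1  1  1  1  1  1  1  1  2  2  2  0  0  0  0  0
So g(23) = 0.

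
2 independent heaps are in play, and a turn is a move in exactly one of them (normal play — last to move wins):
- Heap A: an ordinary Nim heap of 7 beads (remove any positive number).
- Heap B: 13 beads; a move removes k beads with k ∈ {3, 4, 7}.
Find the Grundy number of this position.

Heap A is a plain Nim heap of size 7, so its Grundy value is 7.
For heap B, compute g(0), g(1), … with moves {3, 4, 7}:
g(0) = mex{} = 0
g(1) = mex{} = 0
g(2) = mex{} = 0
g(3) = mex{0} = 1
g(4) = mex{0} = 1
g(5) = mex{0} = 1
g(6) = mex{0,1} = 2
g(7) = mex{0,1} = 2
g(8) = mex{0,1} = 2
g(9) = mex{0,1,2} = 3
g(10) = mex{1,2} = 0
g(11) = mex{1,2} = 0
g(12) = mex{1,2,3} = 0
g(13) = mex{0,2,3} = 1
So g(13) = 1.
By the Sprague-Grundy theorem, the Grundy value of a sum of independent games is the XOR of the component values.
Combined value = 7 XOR 1 = 6.

6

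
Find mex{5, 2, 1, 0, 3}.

4

The values 0, 1, 2, 3 are all present; 4 is the first non-negative integer missing from the set.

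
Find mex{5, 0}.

1

0 is in the set but 1 is not, so the mex is 1.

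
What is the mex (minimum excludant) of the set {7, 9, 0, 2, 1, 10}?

The values 0, 1, 2 are all present; 3 is the first non-negative integer missing from the set.

3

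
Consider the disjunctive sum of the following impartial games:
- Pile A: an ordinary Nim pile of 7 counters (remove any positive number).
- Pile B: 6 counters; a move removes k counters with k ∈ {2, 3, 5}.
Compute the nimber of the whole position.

4

Pile A is a plain Nim pile of size 7, so its Grundy value is 7.
Grundy values for pile B (subtraction set {2, 3, 5}):
k:     0  1  2  3  4  5  6
g(k):  0  0  1  1  2  2  3
So g(6) = 3.
The value of a disjunctive sum is the nim-sum of the parts.
Combined value = 7 XOR 3 = 4.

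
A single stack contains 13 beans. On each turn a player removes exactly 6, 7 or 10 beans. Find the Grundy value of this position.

2

Compute g(0), g(1), … for moves {6, 7, 10}:
g(0) = mex{} = 0
g(1) = mex{} = 0
g(2) = mex{} = 0
g(3) = mex{} = 0
g(4) = mex{} = 0
g(5) = mex{} = 0
g(6) = mex{0} = 1
g(7) = mex{0} = 1
g(8) = mex{0} = 1
g(9) = mex{0} = 1
g(10) = mex{0} = 1
g(11) = mex{0} = 1
g(12) = mex{0,1} = 2
g(13) = mex{0,1} = 2
So g(13) = 2.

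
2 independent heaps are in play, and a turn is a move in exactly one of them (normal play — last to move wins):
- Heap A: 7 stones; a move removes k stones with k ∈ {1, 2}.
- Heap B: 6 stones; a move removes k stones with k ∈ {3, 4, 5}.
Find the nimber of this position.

Grundy values for heap A (subtraction set {1, 2}):
k:     0  1  2  3  4  5  6  7
g(k):  0  1  2  0  1  2  0  1
So g(7) = 1.
Grundy values for heap B (subtraction set {3, 4, 5}):
k:     0  1  2  3  4  5  6
g(k):  0  0  0  1  1  1  2
So g(6) = 2.
By the Sprague-Grundy theorem, the Grundy value of a sum of independent games is the XOR of the component values.
Combined value = 1 ⊕ 2 = 3.

3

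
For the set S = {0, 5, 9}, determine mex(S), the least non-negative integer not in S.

0 is in the set but 1 is not, so the mex is 1.

1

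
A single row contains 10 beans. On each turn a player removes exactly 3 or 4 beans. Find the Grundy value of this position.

1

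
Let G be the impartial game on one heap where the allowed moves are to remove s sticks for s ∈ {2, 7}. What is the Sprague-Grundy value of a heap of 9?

0

Compute g(0), g(1), … for moves {2, 7}:
g(0) = mex{} = 0
g(1) = mex{} = 0
g(2) = mex{0} = 1
g(3) = mex{0} = 1
g(4) = mex{1} = 0
g(5) = mex{1} = 0
g(6) = mex{0} = 1
g(7) = mex{0} = 1
g(8) = mex{0,1} = 2
g(9) = mex{1} = 0
So g(9) = 0.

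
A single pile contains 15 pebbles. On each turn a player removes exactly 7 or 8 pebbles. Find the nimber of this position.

0

Compute g(0), g(1), … for moves {7, 8}:
k:     0  1  2  3  4  5  6  7  8  9 10 11 12 13 14 15
g(k):  0  0  0  0  0  0  0  1  1  1  1  1  1  1  2  0
So g(15) = 0.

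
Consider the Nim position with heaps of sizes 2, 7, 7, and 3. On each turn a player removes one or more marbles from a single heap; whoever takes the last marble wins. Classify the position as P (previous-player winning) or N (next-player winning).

Nim-sum: 2 ⊕ 7 ⊕ 7 ⊕ 3 = 1.
The nim-sum is 1 ≠ 0, so this is an N-position: the player to move can win.

N-position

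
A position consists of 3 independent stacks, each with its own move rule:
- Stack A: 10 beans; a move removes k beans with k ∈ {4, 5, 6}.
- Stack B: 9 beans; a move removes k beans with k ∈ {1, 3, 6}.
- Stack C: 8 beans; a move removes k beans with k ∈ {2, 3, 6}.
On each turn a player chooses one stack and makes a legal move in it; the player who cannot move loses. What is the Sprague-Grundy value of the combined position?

Build the Grundy sequence for stack A with g(k) = mex{g(k−s) : s ∈ {4, 5, 6}, s ≤ k}:
k:     0  1  2  3  4  5  6  7  8  9 10
g(k):  0  0  0  0  1  1  1  1  2  2  0
So g(10) = 0.
Grundy values for stack B (subtraction set {1, 3, 6}):
g(0) = mex{} = 0
g(1) = mex{0} = 1
g(2) = mex{1} = 0
g(3) = mex{0} = 1
g(4) = mex{1} = 0
g(5) = mex{0} = 1
g(6) = mex{0,1} = 2
g(7) = mex{0,1,2} = 3
g(8) = mex{0,1,3} = 2
g(9) = mex{1,2} = 0
So g(9) = 0.
Grundy values for stack C (subtraction set {2, 3, 6}):
g(0) = mex{} = 0
g(1) = mex{} = 0
g(2) = mex{0} = 1
g(3) = mex{0} = 1
g(4) = mex{0,1} = 2
g(5) = mex{1} = 0
g(6) = mex{0,1,2} = 3
g(7) = mex{0,2} = 1
g(8) = mex{0,1,3} = 2
So g(8) = 2.
The value of a disjunctive sum is the nim-sum of the parts.
Combined value = 0 XOR 0 XOR 2 = 2.

2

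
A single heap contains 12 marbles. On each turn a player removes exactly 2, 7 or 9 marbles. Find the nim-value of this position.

2

Compute g(0), g(1), … for moves {2, 7, 9}:
k:     0  1  2  3  4  5  6  7  8  9 10 11 12
g(k):  0  0  1  1  0  0  1  1  2  2  3  3  2
So g(12) = 2.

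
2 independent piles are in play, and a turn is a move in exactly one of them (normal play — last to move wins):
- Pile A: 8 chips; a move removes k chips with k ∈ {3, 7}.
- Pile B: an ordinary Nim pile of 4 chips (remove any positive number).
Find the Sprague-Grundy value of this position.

6

Grundy values for pile A (subtraction set {3, 7}):
g(0) = mex{} = 0
g(1) = mex{} = 0
g(2) = mex{} = 0
g(3) = mex{0} = 1
g(4) = mex{0} = 1
g(5) = mex{0} = 1
g(6) = mex{1} = 0
g(7) = mex{0,1} = 2
g(8) = mex{0,1} = 2
So g(8) = 2.
Pile B is a plain Nim pile of size 4, so its Grundy value is 4.
By the Sprague-Grundy theorem, the Grundy value of a sum of independent games is the XOR of the component values.
Combined value = 2 ⊕ 4 = 6.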